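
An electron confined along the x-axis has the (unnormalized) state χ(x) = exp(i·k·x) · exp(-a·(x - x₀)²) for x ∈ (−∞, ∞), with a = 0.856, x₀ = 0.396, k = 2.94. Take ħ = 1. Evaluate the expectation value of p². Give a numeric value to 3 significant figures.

p² χ = −ħ² d²χ/dx²; ⟨p²⟩ = −ħ² ∫ χ*·χ'' dx / ∫|χ|² dx.
Gaussian moments (u = x − x₀): ∫u^(2j)·e^(−2au²) du = (2j−1)!!/(4a)^j · √(π/(2a)), odd powers integrate to 0; here √(π/(2a)) = 1.3546. Derivatives: χ′ = (ik − 2au)·χ, χ″ = ((ik − 2au)² − 2a)·χ; the odd-in-u pieces drop out.
State is unnormalized: ∫|χ|² dx = 1.3546, and ∫χ*·(−ħ² χ'') dx = 12.869, so ⟨p²⟩ = 12.869 / 1.3546.
⟨p²⟩ = 9.4996.

9.50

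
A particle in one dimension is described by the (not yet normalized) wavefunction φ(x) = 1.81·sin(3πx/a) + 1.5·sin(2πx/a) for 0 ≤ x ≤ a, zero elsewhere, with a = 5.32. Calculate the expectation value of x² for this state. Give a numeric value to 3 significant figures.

3.78

⟨x²⟩ = ∫ x²·|φ|² dx / ∫|φ|² dx (integrals over the domain).
On 0 ≤ x ≤ a (j ≠ l): ∫sin²(jπx/a) dx = a/2, ∫sin(jπx/a)·sin(lπx/a) dx = 0; diagonal moments ∫x·sin²(jπx/a) dx = a²/4, ∫x²·sin²(jπx/a) dx = a³·(1/6 − 1/(4j²π²)); cross terms ∫x·sin(jπx/a)·sin(lπx/a) dx = 0 for j + l even and −4jla²/(π²(j² − l²)²) for j + l odd, ∫x²·sin(jπx/a)·sin(lπx/a) dx = (−1)^(j+l)·4jla³/(π²(j² − l²)²); higher powers the same way via product-to-sum and parts.
State is unnormalized: ∫|φ|² dx = 14.699, and ∫φ*·x²·φ dx = 55.617, so ⟨x²⟩ = 55.617 / 14.699.
⟨x²⟩ = 3.7836.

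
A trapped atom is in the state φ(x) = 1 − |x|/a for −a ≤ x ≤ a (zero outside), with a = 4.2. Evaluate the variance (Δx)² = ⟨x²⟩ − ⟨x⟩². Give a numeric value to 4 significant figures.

Compute ⟨x⟩ and ⟨x²⟩ separately, then (Δx)² = ⟨x²⟩ − ⟨x⟩².
φ is even, so ∫ over [−a, a] = 2∫₀ᵃ with φ = 1 − x/a there: ∫₀ᵃ (1 − x/a)² dx = a/3, ∫₀ᵃ x²(1 − x/a)² dx = a³/30, ∫₀ᵃ x⁴(1 − x/a)² dx = a⁵/105.
Normalization: ∫|φ|² dx = 2.8000.
⟨x⟩ = 0.0000 and ⟨x²⟩ = 1.7640.
(Δx)² = 1.7640 − (0.0000)² = 1.7640.

1.764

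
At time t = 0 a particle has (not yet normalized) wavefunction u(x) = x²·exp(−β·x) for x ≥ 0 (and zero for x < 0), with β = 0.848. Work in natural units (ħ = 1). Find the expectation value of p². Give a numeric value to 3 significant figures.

0.240

p² u = −ħ² d²u/dx²; ⟨p²⟩ = −ħ² ∫ u*·u'' dx / ∫|u|² dx.
Differentiate x²·exp(−β·x) with the product rule; every integrand then reduces to terms xʲ·e^(−2βx) on [0, ∞), with ∫₀^∞ xʲ·e^(−2βx) dx = j!/(2β)^(j+1).
State is unnormalized: ∫|u|² dx = 1.7103, and ∫u*·(−ħ² u'') dx = 0.40997, so ⟨p²⟩ = 0.40997 / 1.7103.
⟨p²⟩ = 0.23970.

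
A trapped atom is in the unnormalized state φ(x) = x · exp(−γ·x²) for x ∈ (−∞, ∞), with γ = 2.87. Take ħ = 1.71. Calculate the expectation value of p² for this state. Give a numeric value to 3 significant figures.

p² φ = −ħ² d²φ/dx²; ⟨p²⟩ = −ħ² ∫ φ*·φ'' dx / ∫|φ|² dx.
Expand each integrand as polynomial × e^(−2γx²) and use ∫x^(2j)·e^(−2γx²) dx = (2j−1)!!/(4γ)^j · √(π/(2γ)), odd powers → 0; here √(π/(2γ)) = 0.73981. Differentiate with the product rule, d/dx e^(−γx²) = −2γx·e^(−γx²).
State is unnormalized: ∫|φ|² dx = 0.064443, and ∫φ*·(−ħ² φ'') dx = 1.6225, so ⟨p²⟩ = 1.6225 / 0.064443.
⟨p²⟩ = 25.177.

25.2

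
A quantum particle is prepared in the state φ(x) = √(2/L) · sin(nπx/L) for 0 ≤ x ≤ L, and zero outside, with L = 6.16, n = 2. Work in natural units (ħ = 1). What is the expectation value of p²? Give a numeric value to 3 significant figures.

1.04

p² φ = −ħ² d²φ/dx²; ⟨p²⟩ = −ħ² ∫ φ*·φ'' dx.
d/dx sin(nπx/L) = (nπ/L)·cos(nπx/L) and d²/dx² sin(nπx/L) = −(nπ/L)²·sin(nπx/L); on 0 ≤ x ≤ L, ∫sin²(nπx/L) dx = L/2 and ∫sin(nπx/L)·cos(nπx/L) dx = 0.
⟨p²⟩ = 1.0404.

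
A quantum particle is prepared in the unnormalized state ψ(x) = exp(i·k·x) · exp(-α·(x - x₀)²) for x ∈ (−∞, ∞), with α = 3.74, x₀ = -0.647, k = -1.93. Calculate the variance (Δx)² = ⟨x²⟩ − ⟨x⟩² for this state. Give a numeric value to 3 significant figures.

0.0668

Compute ⟨x⟩ and ⟨x²⟩ separately, then (Δx)² = ⟨x²⟩ − ⟨x⟩².
Gaussian moments (u = x − x₀): ∫u^(2j)·e^(−2αu²) du = (2j−1)!!/(4α)^j · √(π/(2α)), odd powers integrate to 0; here √(π/(2α)) = 0.64807.
Normalization: ∫|ψ|² dx = 0.64807.
⟨x⟩ = -0.64700 and ⟨x²⟩ = 0.48545.
(Δx)² = 0.48545 − (-0.64700)² = 0.066845.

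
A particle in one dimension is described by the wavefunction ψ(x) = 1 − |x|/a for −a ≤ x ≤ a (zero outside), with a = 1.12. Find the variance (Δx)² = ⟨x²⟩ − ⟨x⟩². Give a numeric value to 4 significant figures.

0.1254

Compute ⟨x⟩ and ⟨x²⟩ separately, then (Δx)² = ⟨x²⟩ − ⟨x⟩².
ψ is even, so ∫ over [−a, a] = 2∫₀ᵃ with ψ = 1 − x/a there: ∫₀ᵃ (1 − x/a)² dx = a/3, ∫₀ᵃ x²(1 − x/a)² dx = a³/30, ∫₀ᵃ x⁴(1 − x/a)² dx = a⁵/105.
Normalization: ∫|ψ|² dx = 0.74667.
⟨x⟩ = 0.0000 and ⟨x²⟩ = 0.12544.
(Δx)² = 0.12544 − (0.0000)² = 0.12544.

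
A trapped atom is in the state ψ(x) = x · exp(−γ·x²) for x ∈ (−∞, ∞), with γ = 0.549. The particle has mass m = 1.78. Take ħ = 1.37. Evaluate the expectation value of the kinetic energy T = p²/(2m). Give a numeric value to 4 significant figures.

T = −(ħ²/2m) d²/dx², so ⟨T⟩ = −(ħ²/2m) ∫ ψ*·ψ'' dx / ∫|ψ|² dx; with m = 1.78.
Expand each integrand as polynomial × e^(−2γx²) and use ∫x^(2j)·e^(−2γx²) dx = (2j−1)!!/(4γ)^j · √(π/(2γ)), odd powers → 0; here √(π/(2γ)) = 1.6915. Differentiate with the product rule, d/dx e^(−γx²) = −2γx·e^(−γx²).
State is unnormalized: ∫|ψ|² dx = 0.77027, and ∫ψ*·(−ħ²/2m · ψ'') dx = 0.66885, so ⟨T⟩ = 0.66885 / 0.77027.
⟨T⟩ = 0.86833.

0.8683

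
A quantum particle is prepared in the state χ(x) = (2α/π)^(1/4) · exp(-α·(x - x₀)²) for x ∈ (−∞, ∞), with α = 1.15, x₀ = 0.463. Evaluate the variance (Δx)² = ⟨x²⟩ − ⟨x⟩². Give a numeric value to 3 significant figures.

0.217

Compute ⟨x⟩ and ⟨x²⟩ separately, then (Δx)² = ⟨x²⟩ − ⟨x⟩².
Gaussian moments (u = x − x₀): ∫u^(2j)·e^(−2αu²) du = (2j−1)!!/(4α)^j · √(π/(2α)), odd powers integrate to 0; here √(π/(2α)) = 1.1687.
⟨x⟩ = 0.46300 and ⟨x²⟩ = 0.43176.
(Δx)² = 0.43176 − (0.46300)² = 0.21739.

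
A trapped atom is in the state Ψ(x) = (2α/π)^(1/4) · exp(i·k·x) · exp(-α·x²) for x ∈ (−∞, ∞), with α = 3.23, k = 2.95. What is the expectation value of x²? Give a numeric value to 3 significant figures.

0.0774

⟨x²⟩ = ∫ x²·|Ψ|² dx (integrals over the domain).
Gaussian moments: ∫x^(2j)·e^(−2αx²) dx = (2j−1)!!/(4α)^j · √(π/(2α)), odd powers integrate to 0; here √(π/(2α)) = 0.69736.
⟨x²⟩ = 0.077399.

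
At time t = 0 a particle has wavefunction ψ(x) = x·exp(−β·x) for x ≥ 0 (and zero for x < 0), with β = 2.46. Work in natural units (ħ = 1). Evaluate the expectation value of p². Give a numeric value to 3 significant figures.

6.05

p² ψ = −ħ² d²ψ/dx²; ⟨p²⟩ = −ħ² ∫ ψ*·ψ'' dx / ∫|ψ|² dx.
Differentiate x·exp(−β·x) with the product rule; every integrand then reduces to terms xʲ·e^(−2βx) on [0, ∞), with ∫₀^∞ xʲ·e^(−2βx) dx = j!/(2β)^(j+1).
State is unnormalized: ∫|ψ|² dx = 0.016793, and ∫ψ*·(−ħ² ψ'') dx = 0.10163, so ⟨p²⟩ = 0.10163 / 0.016793.
⟨p²⟩ = 6.0516.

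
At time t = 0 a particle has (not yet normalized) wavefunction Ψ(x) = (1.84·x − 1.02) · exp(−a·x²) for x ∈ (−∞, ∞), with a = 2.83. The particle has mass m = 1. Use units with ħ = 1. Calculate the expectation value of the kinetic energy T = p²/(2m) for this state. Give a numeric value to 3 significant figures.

2.05

T = −(ħ²/2m) d²/dx², so ⟨T⟩ = −(ħ²/2m) ∫ Ψ*·Ψ'' dx / ∫|Ψ|² dx; with m = 1.
Expand each integrand as polynomial × e^(−2ax²) and use ∫x^(2j)·e^(−2ax²) dx = (2j−1)!!/(4a)^j · √(π/(2a)), odd powers → 0; here √(π/(2a)) = 0.74502. Differentiate with the product rule, d/dx e^(−ax²) = −2ax·e^(−ax²).
State is unnormalized: ∫|Ψ|² dx = 0.99794, and ∫Ψ*·(−ħ²/2m · Ψ'') dx = 2.0427, so ⟨T⟩ = 2.0427 / 0.99794.
⟨T⟩ = 2.0469.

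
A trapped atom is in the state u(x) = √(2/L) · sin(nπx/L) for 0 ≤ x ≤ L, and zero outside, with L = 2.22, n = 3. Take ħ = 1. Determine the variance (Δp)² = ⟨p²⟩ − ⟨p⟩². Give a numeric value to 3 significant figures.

Compute ⟨p⟩ and ⟨p²⟩ separately; (Δp)² = ⟨p²⟩ − ⟨p⟩².
d/dx sin(nπx/L) = (nπ/L)·cos(nπx/L) and d²/dx² sin(nπx/L) = −(nπ/L)²·sin(nπx/L); on 0 ≤ x ≤ L, ∫sin²(nπx/L) dx = L/2 and ∫sin(nπx/L)·cos(nπx/L) dx = 0.
⟨p⟩ = 0.0000 and ⟨p²⟩ = 18.023.
(Δp)² = 18.023 − (0.0000)² = 18.023.

18.0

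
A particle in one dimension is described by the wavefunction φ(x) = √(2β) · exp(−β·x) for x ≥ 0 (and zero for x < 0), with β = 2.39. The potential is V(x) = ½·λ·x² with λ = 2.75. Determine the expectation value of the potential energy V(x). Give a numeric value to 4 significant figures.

0.1204

⟨V⟩ = ∫ V(x)·|φ|² dx.
Every integrand reduces to terms xʲ·e^(−2βx) on [0, ∞); use ∫₀^∞ xʲ·e^(−2βx) dx = j!/(2β)^(j+1).
⟨V⟩ = 0.12036.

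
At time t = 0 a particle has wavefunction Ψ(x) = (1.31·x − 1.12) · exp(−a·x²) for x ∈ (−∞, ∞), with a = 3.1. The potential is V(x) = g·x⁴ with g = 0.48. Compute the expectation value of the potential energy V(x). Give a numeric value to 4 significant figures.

⟨V⟩ = ∫ V(x)·|Ψ|² dx / ∫|Ψ|² dx.
Expand each integrand as polynomial × e^(−2ax²) and use ∫x^(2j)·e^(−2ax²) dx = (2j−1)!!/(4a)^j · √(π/(2a)), odd powers → 0; here √(π/(2a)) = 0.71183.
State is unnormalized: ∫|Ψ|² dx = 0.99144, and ∫Ψ*·V(x)·Ψ dx = 0.012976, so ⟨V⟩ = 0.012976 / 0.99144.
⟨V⟩ = 0.013088.

0.01309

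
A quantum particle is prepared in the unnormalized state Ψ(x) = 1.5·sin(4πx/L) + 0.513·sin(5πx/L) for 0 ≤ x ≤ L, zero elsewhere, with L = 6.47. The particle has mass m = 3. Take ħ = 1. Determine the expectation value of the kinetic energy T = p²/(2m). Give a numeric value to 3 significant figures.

T = −(ħ²/2m) d²/dx², so ⟨T⟩ = −(ħ²/2m) ∫ Ψ*·Ψ'' dx / ∫|Ψ|² dx; with m = 3.
d²/dx² sin(jπx/L) = −(jπ/L)²·sin(jπx/L); on 0 ≤ x ≤ L, ∫sin²(jπx/L) dx = L/2 and ∫sin(jπx/L)·sin(lπx/L) dx = 0 for j ≠ l, so only diagonal terms survive in ∫|Ψ|² and ∫Ψ·Ψ″; ∫Ψ·Ψ′ dx = [Ψ²/2] between the walls = 0.
State is unnormalized: ∫|Ψ|² dx = 8.1301, and ∫Ψ*·(−ħ²/2m · Ψ'') dx = 5.4127, so ⟨T⟩ = 5.4127 / 8.1301.
⟨T⟩ = 0.66576.

0.666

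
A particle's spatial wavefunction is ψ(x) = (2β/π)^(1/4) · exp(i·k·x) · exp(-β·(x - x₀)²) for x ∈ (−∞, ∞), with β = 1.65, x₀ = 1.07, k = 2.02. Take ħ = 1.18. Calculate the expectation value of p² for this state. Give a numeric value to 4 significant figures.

p² ψ = −ħ² d²ψ/dx²; ⟨p²⟩ = −ħ² ∫ ψ*·ψ'' dx.
Gaussian moments (u = x − x₀): ∫u^(2j)·e^(−2βu²) du = (2j−1)!!/(4β)^j · √(π/(2β)), odd powers integrate to 0; here √(π/(2β)) = 0.97570. Derivatives: ψ′ = (ik − 2βu)·ψ, ψ″ = ((ik − 2βu)² − 2β)·ψ; the odd-in-u pieces drop out.
⟨p²⟩ = 7.9790.

7.979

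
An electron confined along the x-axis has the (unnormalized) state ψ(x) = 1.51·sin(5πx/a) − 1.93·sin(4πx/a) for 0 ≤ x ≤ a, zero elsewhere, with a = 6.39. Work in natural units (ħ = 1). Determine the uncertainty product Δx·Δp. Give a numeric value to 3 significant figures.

2.87

Δx = √(⟨x²⟩−⟨x⟩²), Δp = √(⟨p²⟩−⟨p⟩²).
On 0 ≤ x ≤ a (j ≠ l): ∫sin²(jπx/a) dx = a/2, ∫sin(jπx/a)·sin(lπx/a) dx = 0; diagonal moments ∫x·sin²(jπx/a) dx = a²/4, ∫x²·sin²(jπx/a) dx = a³·(1/6 − 1/(4j²π²)); cross terms ∫x·sin(jπx/a)·sin(lπx/a) dx = 0 for j + l even and −4jla²/(π²(j² − l²)²) for j + l odd, ∫x²·sin(jπx/a)·sin(lπx/a) dx = (−1)^(j+l)·4jla³/(π²(j² − l²)²); higher powers the same way via product-to-sum and parts. d²/dx² sin(jπx/a) = −(jπ/a)²·sin(jπx/a); on 0 ≤ x ≤ a, ∫sin²(jπx/a) dx = a/2 and ∫sin(jπx/a)·sin(lπx/a) dx = 0 for j ≠ l, so only diagonal terms survive in ∫|ψ|² and ∫ψ·ψ″; ∫ψ·ψ′ dx = [ψ²/2] between the walls = 0.
Normalization: ∫|ψ|² dx = 19.186.
⟨x⟩ = 4.4363, ⟨x²⟩ = 21.431 ⇒ Δx = 1.3229.
⟨p⟩ = 0.0000, ⟨p²⟩ = 4.6934 ⇒ Δp = 2.1664.
Δx·Δp = 2.8660.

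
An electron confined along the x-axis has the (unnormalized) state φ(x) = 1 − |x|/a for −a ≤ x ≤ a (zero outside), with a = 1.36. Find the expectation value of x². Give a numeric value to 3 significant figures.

0.185

⟨x²⟩ = ∫ x²·|φ|² dx / ∫|φ|² dx (integrals over the domain).
φ is even, so ∫ over [−a, a] = 2∫₀ᵃ with φ = 1 − x/a there: ∫₀ᵃ (1 − x/a)² dx = a/3, ∫₀ᵃ x²(1 − x/a)² dx = a³/30, ∫₀ᵃ x⁴(1 − x/a)² dx = a⁵/105.
State is unnormalized: ∫|φ|² dx = 0.90667, and ∫φ*·x²·φ dx = 0.16770, so ⟨x²⟩ = 0.16770 / 0.90667.
⟨x²⟩ = 0.18496.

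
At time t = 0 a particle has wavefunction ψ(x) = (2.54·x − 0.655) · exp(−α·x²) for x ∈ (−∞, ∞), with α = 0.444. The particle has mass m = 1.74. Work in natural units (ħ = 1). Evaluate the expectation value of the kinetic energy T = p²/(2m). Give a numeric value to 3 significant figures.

0.356

T = −(ħ²/2m) d²/dx², so ⟨T⟩ = −(ħ²/2m) ∫ ψ*·ψ'' dx / ∫|ψ|² dx; with m = 1.74.
Expand each integrand as polynomial × e^(−2αx²) and use ∫x^(2j)·e^(−2αx²) dx = (2j−1)!!/(4α)^j · √(π/(2α)), odd powers → 0; here √(π/(2α)) = 1.8809. Differentiate with the product rule, d/dx e^(−αx²) = −2αx·e^(−αx²).
State is unnormalized: ∫|ψ|² dx = 7.6397, and ∫ψ*·(−ħ²/2m · ψ'') dx = 2.7182, so ⟨T⟩ = 2.7182 / 7.6397.
⟨T⟩ = 0.35581.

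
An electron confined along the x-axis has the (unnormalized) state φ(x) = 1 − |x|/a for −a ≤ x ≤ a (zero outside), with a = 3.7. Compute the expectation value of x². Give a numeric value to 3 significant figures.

1.37

⟨x²⟩ = ∫ x²·|φ|² dx / ∫|φ|² dx (integrals over the domain).
φ is even, so ∫ over [−a, a] = 2∫₀ᵃ with φ = 1 − x/a there: ∫₀ᵃ (1 − x/a)² dx = a/3, ∫₀ᵃ x²(1 − x/a)² dx = a³/30, ∫₀ᵃ x⁴(1 − x/a)² dx = a⁵/105.
State is unnormalized: ∫|φ|² dx = 2.4667, and ∫φ*·x²·φ dx = 3.3769, so ⟨x²⟩ = 3.3769 / 2.4667.
⟨x²⟩ = 1.3690.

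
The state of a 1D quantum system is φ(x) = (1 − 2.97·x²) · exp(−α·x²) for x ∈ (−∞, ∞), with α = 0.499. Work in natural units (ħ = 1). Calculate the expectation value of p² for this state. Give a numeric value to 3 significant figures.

p² φ = −ħ² d²φ/dx²; ⟨p²⟩ = −ħ² ∫ φ*·φ'' dx / ∫|φ|² dx.
Expand each integrand as polynomial × e^(−2αx²) and use ∫x^(2j)·e^(−2αx²) dx = (2j−1)!!/(4α)^j · √(π/(2α)), odd powers → 0; here √(π/(2α)) = 1.7742. Differentiate with the product rule, d/dx e^(−αx²) = −2αx·e^(−αx²).
State is unnormalized: ∫|φ|² dx = 8.2790, and ∫φ*·(−ħ² φ'') dx = 17.242, so ⟨p²⟩ = 17.242 / 8.2790.
⟨p²⟩ = 2.0826.

2.08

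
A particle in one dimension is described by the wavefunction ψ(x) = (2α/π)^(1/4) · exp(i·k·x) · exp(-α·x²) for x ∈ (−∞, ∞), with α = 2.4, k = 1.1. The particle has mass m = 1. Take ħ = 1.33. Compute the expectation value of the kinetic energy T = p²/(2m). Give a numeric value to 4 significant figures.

T = −(ħ²/2m) d²/dx², so ⟨T⟩ = −(ħ²/2m) ∫ ψ*·ψ'' dx; with m = 1.
Gaussian moments: ∫x^(2j)·e^(−2αx²) dx = (2j−1)!!/(4α)^j · √(π/(2α)), odd powers integrate to 0; here √(π/(2α)) = 0.80901. Derivatives: ψ′ = (ik − 2αx)·ψ, ψ″ = ((ik − 2αx)² − 2α)·ψ; the odd-in-x pieces drop out.
⟨T⟩ = 3.1929.

3.193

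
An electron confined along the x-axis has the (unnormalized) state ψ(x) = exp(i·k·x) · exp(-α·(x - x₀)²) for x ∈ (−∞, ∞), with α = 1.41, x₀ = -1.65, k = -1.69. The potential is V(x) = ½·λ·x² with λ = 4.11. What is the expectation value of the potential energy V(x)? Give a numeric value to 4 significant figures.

5.959

⟨V⟩ = ∫ V(x)·|ψ|² dx / ∫|ψ|² dx.
Gaussian moments (u = x − x₀): ∫u^(2j)·e^(−2αu²) du = (2j−1)!!/(4α)^j · √(π/(2α)), odd powers integrate to 0; here √(π/(2α)) = 1.0555.
State is unnormalized: ∫|ψ|² dx = 1.0555, and ∫ψ*·V(x)·ψ dx = 6.2897, so ⟨V⟩ = 6.2897 / 1.0555.
⟨V⟩ = 5.9591.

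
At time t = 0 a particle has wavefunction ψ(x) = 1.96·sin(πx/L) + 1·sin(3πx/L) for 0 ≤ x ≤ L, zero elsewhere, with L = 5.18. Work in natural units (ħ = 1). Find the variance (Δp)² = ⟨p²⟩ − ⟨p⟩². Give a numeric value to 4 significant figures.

Compute ⟨p⟩ and ⟨p²⟩ separately; (Δp)² = ⟨p²⟩ − ⟨p⟩².
d²/dx² sin(jπx/L) = −(jπ/L)²·sin(jπx/L); on 0 ≤ x ≤ L, ∫sin²(jπx/L) dx = L/2 and ∫sin(jπx/L)·sin(lπx/L) dx = 0 for j ≠ l, so only diagonal terms survive in ∫|ψ|² and ∫ψ·ψ″; ∫ψ·ψ′ dx = [ψ²/2] between the walls = 0.
Normalization: ∫|ψ|² dx = 12.540.
⟨p⟩ = 0.0000 and ⟨p²⟩ = 0.97560.
(Δp)² = 0.97560 − (0.0000)² = 0.97560.

0.9756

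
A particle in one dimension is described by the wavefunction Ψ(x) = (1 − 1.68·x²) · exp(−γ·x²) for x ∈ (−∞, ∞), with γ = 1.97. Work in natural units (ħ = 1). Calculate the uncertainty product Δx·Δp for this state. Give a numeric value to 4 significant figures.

0.5902

Δx = √(⟨x²⟩−⟨x⟩²), Δp = √(⟨p²⟩−⟨p⟩²).
Expand each integrand as polynomial × e^(−2γx²) and use ∫x^(2j)·e^(−2γx²) dx = (2j−1)!!/(4γ)^j · √(π/(2γ)), odd powers → 0; here √(π/(2γ)) = 0.89295. Differentiate with the product rule, d/dx e^(−γx²) = −2γx·e^(−γx²).
Normalization: ∫|Ψ|² dx = 0.63396.
⟨x⟩ = 0.0000, ⟨x²⟩ = 0.071966 ⇒ Δx = 0.26826.
⟨p⟩ = 0.0000, ⟨p²⟩ = 4.8408 ⇒ Δp = 2.2002.
Δx·Δp = 0.59023.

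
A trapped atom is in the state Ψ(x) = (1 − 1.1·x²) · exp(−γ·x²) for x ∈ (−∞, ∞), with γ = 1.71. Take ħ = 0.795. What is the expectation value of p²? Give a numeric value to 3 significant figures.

2.15

p² Ψ = −ħ² d²Ψ/dx²; ⟨p²⟩ = −ħ² ∫ Ψ*·Ψ'' dx / ∫|Ψ|² dx.
Expand each integrand as polynomial × e^(−2γx²) and use ∫x^(2j)·e^(−2γx²) dx = (2j−1)!!/(4γ)^j · √(π/(2γ)), odd powers → 0; here √(π/(2γ)) = 0.95843. Differentiate with the product rule, d/dx e^(−γx²) = −2γx·e^(−γx²).
State is unnormalized: ∫|Ψ|² dx = 0.72453, and ∫Ψ*·(−ħ² Ψ'') dx = 1.5565, so ⟨p²⟩ = 1.5565 / 0.72453.
⟨p²⟩ = 2.1483.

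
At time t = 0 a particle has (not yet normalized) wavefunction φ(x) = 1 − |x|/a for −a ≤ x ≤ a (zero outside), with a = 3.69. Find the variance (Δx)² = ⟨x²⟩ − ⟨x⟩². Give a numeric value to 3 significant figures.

Compute ⟨x⟩ and ⟨x²⟩ separately, then (Δx)² = ⟨x²⟩ − ⟨x⟩².
φ is even, so ∫ over [−a, a] = 2∫₀ᵃ with φ = 1 − x/a there: ∫₀ᵃ (1 − x/a)² dx = a/3, ∫₀ᵃ x²(1 − x/a)² dx = a³/30, ∫₀ᵃ x⁴(1 − x/a)² dx = a⁵/105.
Normalization: ∫|φ|² dx = 2.4600.
⟨x⟩ = 0.0000 and ⟨x²⟩ = 1.3616.
(Δx)² = 1.3616 − (0.0000)² = 1.3616.

1.36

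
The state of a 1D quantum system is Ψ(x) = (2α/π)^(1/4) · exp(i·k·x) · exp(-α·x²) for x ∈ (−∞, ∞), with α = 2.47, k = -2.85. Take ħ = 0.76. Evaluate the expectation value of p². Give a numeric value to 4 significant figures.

6.118

p² Ψ = −ħ² d²Ψ/dx²; ⟨p²⟩ = −ħ² ∫ Ψ*·Ψ'' dx.
Gaussian moments: ∫x^(2j)·e^(−2αx²) dx = (2j−1)!!/(4α)^j · √(π/(2α)), odd powers integrate to 0; here √(π/(2α)) = 0.79746. Derivatives: Ψ′ = (ik − 2αx)·Ψ, Ψ″ = ((ik − 2αx)² − 2α)·Ψ; the odd-in-x pieces drop out.
⟨p²⟩ = 6.1182.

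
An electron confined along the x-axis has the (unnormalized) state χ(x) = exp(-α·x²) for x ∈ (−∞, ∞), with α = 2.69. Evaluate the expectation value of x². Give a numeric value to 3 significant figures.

⟨x²⟩ = ∫ x²·|χ|² dx / ∫|χ|² dx (integrals over the domain).
Gaussian moments: ∫x^(2j)·e^(−2αx²) dx = (2j−1)!!/(4α)^j · √(π/(2α)), odd powers integrate to 0; here √(π/(2α)) = 0.76416.
State is unnormalized: ∫|χ|² dx = 0.76416, and ∫χ*·x²·χ dx = 0.071019, so ⟨x²⟩ = 0.071019 / 0.76416.
⟨x²⟩ = 0.092937.

0.0929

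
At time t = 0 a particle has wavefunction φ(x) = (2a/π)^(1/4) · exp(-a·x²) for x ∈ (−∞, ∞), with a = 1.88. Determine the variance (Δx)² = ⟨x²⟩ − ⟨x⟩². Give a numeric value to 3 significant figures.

0.133

Compute ⟨x⟩ and ⟨x²⟩ separately, then (Δx)² = ⟨x²⟩ − ⟨x⟩².
Gaussian moments: ∫x^(2j)·e^(−2ax²) dx = (2j−1)!!/(4a)^j · √(π/(2a)), odd powers integrate to 0; here √(π/(2a)) = 0.91407.
⟨x⟩ = 0.0000 and ⟨x²⟩ = 0.13298.
(Δx)² = 0.13298 − (0.0000)² = 0.13298.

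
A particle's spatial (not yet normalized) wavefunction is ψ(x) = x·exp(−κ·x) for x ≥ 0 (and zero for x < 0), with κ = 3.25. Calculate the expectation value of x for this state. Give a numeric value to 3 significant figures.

⟨x⟩ = ∫ x·|ψ|² dx / ∫|ψ|² dx (integrals over the domain).
Every integrand reduces to terms xʲ·e^(−2κx) on [0, ∞); use ∫₀^∞ xʲ·e^(−2κx) dx = j!/(2κ)^(j+1).
State is unnormalized: ∫|ψ|² dx = 0.0072827, and ∫ψ*·x·ψ dx = 0.0033612, so ⟨x⟩ = 0.0033612 / 0.0072827.
⟨x⟩ = 0.46154.

0.462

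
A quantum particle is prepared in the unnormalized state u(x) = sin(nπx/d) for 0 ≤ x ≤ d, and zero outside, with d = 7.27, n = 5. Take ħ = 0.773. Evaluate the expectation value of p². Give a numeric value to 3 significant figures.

p² u = −ħ² d²u/dx²; ⟨p²⟩ = −ħ² ∫ u*·u'' dx / ∫|u|² dx.
d/dx sin(nπx/d) = (nπ/d)·cos(nπx/d) and d²/dx² sin(nπx/d) = −(nπ/d)²·sin(nπx/d); on 0 ≤ x ≤ d, ∫sin²(nπx/d) dx = d/2 and ∫sin(nπx/d)·cos(nπx/d) dx = 0.
State is unnormalized: ∫|u|² dx = 3.6350, and ∫u*·(−ħ² u'') dx = 10.140, so ⟨p²⟩ = 10.140 / 3.6350.
⟨p²⟩ = 2.7895.

2.79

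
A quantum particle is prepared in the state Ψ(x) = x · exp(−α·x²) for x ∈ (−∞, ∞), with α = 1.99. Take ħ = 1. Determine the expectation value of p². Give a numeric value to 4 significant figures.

5.970

p² Ψ = −ħ² d²Ψ/dx²; ⟨p²⟩ = −ħ² ∫ Ψ*·Ψ'' dx / ∫|Ψ|² dx.
Expand each integrand as polynomial × e^(−2αx²) and use ∫x^(2j)·e^(−2αx²) dx = (2j−1)!!/(4α)^j · √(π/(2α)), odd powers → 0; here √(π/(2α)) = 0.88845. Differentiate with the product rule, d/dx e^(−αx²) = −2αx·e^(−αx²).
State is unnormalized: ∫|Ψ|² dx = 0.11161, and ∫Ψ*·(−ħ² Ψ'') dx = 0.66634, so ⟨p²⟩ = 0.66634 / 0.11161.
⟨p²⟩ = 5.9700.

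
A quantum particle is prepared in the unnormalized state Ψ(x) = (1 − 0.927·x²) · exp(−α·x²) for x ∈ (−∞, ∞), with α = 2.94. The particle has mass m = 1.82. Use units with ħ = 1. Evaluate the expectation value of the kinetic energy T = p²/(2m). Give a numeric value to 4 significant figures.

1.127

T = −(ħ²/2m) d²/dx², so ⟨T⟩ = −(ħ²/2m) ∫ Ψ*·Ψ'' dx / ∫|Ψ|² dx; with m = 1.82.
Expand each integrand as polynomial × e^(−2αx²) and use ∫x^(2j)·e^(−2αx²) dx = (2j−1)!!/(4α)^j · √(π/(2α)), odd powers → 0; here √(π/(2α)) = 0.73095. Differentiate with the product rule, d/dx e^(−αx²) = −2αx·e^(−αx²).
State is unnormalized: ∫|Ψ|² dx = 0.62934, and ∫Ψ*·(−ħ²/2m · Ψ'') dx = 0.70913, so ⟨T⟩ = 0.70913 / 0.62934.
⟨T⟩ = 1.1268.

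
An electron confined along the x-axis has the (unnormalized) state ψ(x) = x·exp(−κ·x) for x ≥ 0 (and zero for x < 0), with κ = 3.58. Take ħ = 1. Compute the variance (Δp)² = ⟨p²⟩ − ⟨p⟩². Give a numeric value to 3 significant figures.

12.8

Compute ⟨p⟩ and ⟨p²⟩ separately; (Δp)² = ⟨p²⟩ − ⟨p⟩².
Differentiate x·exp(−κ·x) with the product rule; every integrand then reduces to terms xʲ·e^(−2κx) on [0, ∞), with ∫₀^∞ xʲ·e^(−2κx) dx = j!/(2κ)^(j+1).
Normalization: ∫|ψ|² dx = 0.0054487.
⟨p⟩ = 0.0000 and ⟨p²⟩ = 12.816.
(Δp)² = 12.816 − (0.0000)² = 12.816.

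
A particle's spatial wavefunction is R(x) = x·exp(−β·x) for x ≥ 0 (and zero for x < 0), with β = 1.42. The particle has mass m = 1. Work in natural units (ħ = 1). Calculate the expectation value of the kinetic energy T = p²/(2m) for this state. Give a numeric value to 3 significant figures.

1.01

T = −(ħ²/2m) d²/dx², so ⟨T⟩ = −(ħ²/2m) ∫ R*·R'' dx / ∫|R|² dx; with m = 1.
Differentiate x·exp(−β·x) with the product rule; every integrand then reduces to terms xʲ·e^(−2βx) on [0, ∞), with ∫₀^∞ xʲ·e^(−2βx) dx = j!/(2β)^(j+1).
State is unnormalized: ∫|R|² dx = 0.087312, and ∫R*·(−ħ²/2m · R'') dx = 0.088028, so ⟨T⟩ = 0.088028 / 0.087312.
⟨T⟩ = 1.0082.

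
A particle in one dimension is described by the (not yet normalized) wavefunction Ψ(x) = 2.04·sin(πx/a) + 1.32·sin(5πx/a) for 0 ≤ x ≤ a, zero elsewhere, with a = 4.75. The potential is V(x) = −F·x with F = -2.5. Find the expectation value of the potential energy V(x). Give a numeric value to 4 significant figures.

5.938

⟨V⟩ = ∫ V(x)·|Ψ|² dx / ∫|Ψ|² dx.
On 0 ≤ x ≤ a (j ≠ l): ∫sin²(jπx/a) dx = a/2, ∫sin(jπx/a)·sin(lπx/a) dx = 0; diagonal moments ∫x·sin²(jπx/a) dx = a²/4, ∫x²·sin²(jπx/a) dx = a³·(1/6 − 1/(4j²π²)); cross terms ∫x·sin(jπx/a)·sin(lπx/a) dx = 0 for j + l even and −4jla²/(π²(j² − l²)²) for j + l odd, ∫x²·sin(jπx/a)·sin(lπx/a) dx = (−1)^(j+l)·4jla³/(π²(j² − l²)²); higher powers the same way via product-to-sum and parts.
State is unnormalized: ∫|Ψ|² dx = 14.022, and ∫Ψ*·V(x)·Ψ dx = 83.256, so ⟨V⟩ = 83.256 / 14.022.
⟨V⟩ = 5.9375.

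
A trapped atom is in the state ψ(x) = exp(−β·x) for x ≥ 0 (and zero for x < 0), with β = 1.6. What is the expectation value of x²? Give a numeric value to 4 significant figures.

⟨x²⟩ = ∫ x²·|ψ|² dx / ∫|ψ|² dx (integrals over the domain).
Every integrand reduces to terms xʲ·e^(−2βx) on [0, ∞); use ∫₀^∞ xʲ·e^(−2βx) dx = j!/(2β)^(j+1).
State is unnormalized: ∫|ψ|² dx = 0.31250, and ∫ψ*·x²·ψ dx = 0.061035, so ⟨x²⟩ = 0.061035 / 0.31250.
⟨x²⟩ = 0.19531.

0.1953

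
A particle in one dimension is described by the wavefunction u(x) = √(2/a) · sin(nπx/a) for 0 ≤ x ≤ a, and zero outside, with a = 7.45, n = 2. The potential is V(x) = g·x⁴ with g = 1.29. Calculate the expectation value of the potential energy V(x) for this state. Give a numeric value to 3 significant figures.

⟨V⟩ = ∫ V(x)·|u|² dx.
With sin²θ = (1 − cos2θ)/2 on 0 ≤ x ≤ a: ∫sin²(nπx/a) dx = a/2, ∫x·sin²(nπx/a) dx = a²/4, ∫x²·sin²(nπx/a) dx = a³·(1/6 − 1/(4n²π²)); higher powers xᵏ the same way, integrating xᵏ·cos(2nπx/a) by parts.
⟨V⟩ = 697.94.

698.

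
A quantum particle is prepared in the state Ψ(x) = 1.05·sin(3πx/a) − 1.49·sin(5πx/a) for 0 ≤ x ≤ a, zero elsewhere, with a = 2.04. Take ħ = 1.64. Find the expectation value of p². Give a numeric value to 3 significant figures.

126.

p² Ψ = −ħ² d²Ψ/dx²; ⟨p²⟩ = −ħ² ∫ Ψ*·Ψ'' dx / ∫|Ψ|² dx.
d²/dx² sin(jπx/a) = −(jπ/a)²·sin(jπx/a); on 0 ≤ x ≤ a, ∫sin²(jπx/a) dx = a/2 and ∫sin(jπx/a)·sin(lπx/a) dx = 0 for j ≠ l, so only diagonal terms survive in ∫|Ψ|² and ∫Ψ·Ψ″; ∫Ψ·Ψ′ dx = [Ψ²/2] between the walls = 0.
State is unnormalized: ∫|Ψ|² dx = 3.3891, and ∫Ψ*·(−ħ² Ψ'') dx = 425.67, so ⟨p²⟩ = 425.67 / 3.3891.
⟨p²⟩ = 125.60.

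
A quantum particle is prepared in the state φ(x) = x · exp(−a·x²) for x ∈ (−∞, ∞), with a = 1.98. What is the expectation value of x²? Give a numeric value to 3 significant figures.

⟨x²⟩ = ∫ x²·|φ|² dx / ∫|φ|² dx (integrals over the domain).
Expand each integrand as polynomial × e^(−2ax²) and use ∫x^(2j)·e^(−2ax²) dx = (2j−1)!!/(4a)^j · √(π/(2a)), odd powers → 0; here √(π/(2a)) = 0.89069.
State is unnormalized: ∫|φ|² dx = 0.11246, and ∫φ*·x²·φ dx = 0.042599, so ⟨x²⟩ = 0.042599 / 0.11246.
⟨x²⟩ = 0.37879.

0.379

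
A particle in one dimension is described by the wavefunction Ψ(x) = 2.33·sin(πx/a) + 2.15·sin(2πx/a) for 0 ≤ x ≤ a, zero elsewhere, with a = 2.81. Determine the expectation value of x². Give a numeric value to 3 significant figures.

⟨x²⟩ = ∫ x²·|Ψ|² dx / ∫|Ψ|² dx (integrals over the domain).
On 0 ≤ x ≤ a (j ≠ l): ∫sin²(jπx/a) dx = a/2, ∫sin(jπx/a)·sin(lπx/a) dx = 0; diagonal moments ∫x·sin²(jπx/a) dx = a²/4, ∫x²·sin²(jπx/a) dx = a³·(1/6 − 1/(4j²π²)); cross terms ∫x·sin(jπx/a)·sin(lπx/a) dx = 0 for j + l even and −4jla²/(π²(j² − l²)²) for j + l odd, ∫x²·sin(jπx/a)·sin(lπx/a) dx = (−1)^(j+l)·4jla³/(π²(j² − l²)²); higher powers the same way via product-to-sum and parts.
State is unnormalized: ∫|Ψ|² dx = 14.122, and ∫Ψ*·x²·Ψ dx = 13.448, so ⟨x²⟩ = 13.448 / 14.122.
⟨x²⟩ = 0.95227.

0.952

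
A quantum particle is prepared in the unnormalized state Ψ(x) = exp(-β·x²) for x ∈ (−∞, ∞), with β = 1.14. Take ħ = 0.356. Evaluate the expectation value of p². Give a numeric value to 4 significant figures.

0.1445

p² Ψ = −ħ² d²Ψ/dx²; ⟨p²⟩ = −ħ² ∫ Ψ*·Ψ'' dx / ∫|Ψ|² dx.
Gaussian moments: ∫x^(2j)·e^(−2βx²) dx = (2j−1)!!/(4β)^j · √(π/(2β)), odd powers integrate to 0; here √(π/(2β)) = 1.1738. Derivatives: d/dx e^(−βx²) = −2βx·e^(−βx²), d²/dx² e^(−βx²) = (4β²x² − 2β)·e^(−βx²).
State is unnormalized: ∫|Ψ|² dx = 1.1738, and ∫Ψ*·(−ħ² Ψ'') dx = 0.16959, so ⟨p²⟩ = 0.16959 / 1.1738.
⟨p²⟩ = 0.14448.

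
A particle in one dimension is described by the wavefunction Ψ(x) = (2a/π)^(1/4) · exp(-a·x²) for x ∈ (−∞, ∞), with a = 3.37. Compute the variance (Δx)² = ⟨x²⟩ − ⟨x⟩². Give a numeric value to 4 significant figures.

0.07418

Compute ⟨x⟩ and ⟨x²⟩ separately, then (Δx)² = ⟨x²⟩ − ⟨x⟩².
Gaussian moments: ∫x^(2j)·e^(−2ax²) dx = (2j−1)!!/(4a)^j · √(π/(2a)), odd powers integrate to 0; here √(π/(2a)) = 0.68272.
⟨x⟩ = 0.0000 and ⟨x²⟩ = 0.074184.
(Δx)² = 0.074184 − (0.0000)² = 0.074184.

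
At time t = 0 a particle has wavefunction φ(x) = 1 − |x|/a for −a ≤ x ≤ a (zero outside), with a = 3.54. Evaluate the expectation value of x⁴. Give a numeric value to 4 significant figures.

⟨x⁴⟩ = ∫ x⁴·|φ|² dx / ∫|φ|² dx (integrals over the domain).
φ is even, so ∫ over [−a, a] = 2∫₀ᵃ with φ = 1 − x/a there: ∫₀ᵃ (1 − x/a)² dx = a/3, ∫₀ᵃ x²(1 − x/a)² dx = a³/30, ∫₀ᵃ x⁴(1 − x/a)² dx = a⁵/105.
State is unnormalized: ∫|φ|² dx = 2.3600, and ∫φ*·x⁴·φ dx = 10.589, so ⟨x⁴⟩ = 10.589 / 2.3600.
⟨x⁴⟩ = 4.4869.

4.487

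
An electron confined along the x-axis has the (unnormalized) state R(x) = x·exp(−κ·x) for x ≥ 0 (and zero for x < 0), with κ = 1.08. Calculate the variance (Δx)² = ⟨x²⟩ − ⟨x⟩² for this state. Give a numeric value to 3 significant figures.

Compute ⟨x⟩ and ⟨x²⟩ separately, then (Δx)² = ⟨x²⟩ − ⟨x⟩².
Every integrand reduces to terms xʲ·e^(−2κx) on [0, ∞); use ∫₀^∞ xʲ·e^(−2κx) dx = j!/(2κ)^(j+1).
Normalization: ∫|R|² dx = 0.19846.
⟨x⟩ = 1.3889 and ⟨x²⟩ = 2.5720.
(Δx)² = 2.5720 − (1.3889)² = 0.64300.

0.643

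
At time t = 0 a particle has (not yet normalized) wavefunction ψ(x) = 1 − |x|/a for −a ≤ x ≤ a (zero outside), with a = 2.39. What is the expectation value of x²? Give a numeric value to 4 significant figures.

0.5712

⟨x²⟩ = ∫ x²·|ψ|² dx / ∫|ψ|² dx (integrals over the domain).
ψ is even, so ∫ over [−a, a] = 2∫₀ᵃ with ψ = 1 − x/a there: ∫₀ᵃ (1 − x/a)² dx = a/3, ∫₀ᵃ x²(1 − x/a)² dx = a³/30, ∫₀ᵃ x⁴(1 − x/a)² dx = a⁵/105.
State is unnormalized: ∫|ψ|² dx = 1.5933, and ∫ψ*·x²·ψ dx = 0.91013, so ⟨x²⟩ = 0.91013 / 1.5933.
⟨x²⟩ = 0.57121.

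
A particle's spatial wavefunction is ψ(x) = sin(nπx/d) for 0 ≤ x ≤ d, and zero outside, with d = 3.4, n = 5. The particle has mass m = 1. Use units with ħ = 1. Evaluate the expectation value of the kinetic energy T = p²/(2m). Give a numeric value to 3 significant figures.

10.7

T = −(ħ²/2m) d²/dx², so ⟨T⟩ = −(ħ²/2m) ∫ ψ*·ψ'' dx / ∫|ψ|² dx; with m = 1.
d/dx sin(nπx/d) = (nπ/d)·cos(nπx/d) and d²/dx² sin(nπx/d) = −(nπ/d)²·sin(nπx/d); on 0 ≤ x ≤ d, ∫sin²(nπx/d) dx = d/2 and ∫sin(nπx/d)·cos(nπx/d) dx = 0.
State is unnormalized: ∫|ψ|² dx = 1.7000, and ∫ψ*·(−ħ²/2m · ψ'') dx = 18.143, so ⟨T⟩ = 18.143 / 1.7000.
⟨T⟩ = 10.672.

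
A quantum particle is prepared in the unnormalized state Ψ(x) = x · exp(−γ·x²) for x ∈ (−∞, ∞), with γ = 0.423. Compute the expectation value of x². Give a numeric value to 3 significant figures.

1.77

⟨x²⟩ = ∫ x²·|Ψ|² dx / ∫|Ψ|² dx (integrals over the domain).
Expand each integrand as polynomial × e^(−2γx²) and use ∫x^(2j)·e^(−2γx²) dx = (2j−1)!!/(4γ)^j · √(π/(2γ)), odd powers → 0; here √(π/(2γ)) = 1.9270.
State is unnormalized: ∫|Ψ|² dx = 1.1389, and ∫Ψ*·x²·Ψ dx = 2.0193, so ⟨x²⟩ = 2.0193 / 1.1389.
⟨x²⟩ = 1.7730.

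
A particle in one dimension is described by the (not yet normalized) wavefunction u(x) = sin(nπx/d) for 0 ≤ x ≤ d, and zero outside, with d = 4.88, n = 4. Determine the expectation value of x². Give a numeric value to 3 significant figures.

⟨x²⟩ = ∫ x²·|u|² dx / ∫|u|² dx (integrals over the domain).
With sin²θ = (1 − cos2θ)/2 on 0 ≤ x ≤ d: ∫sin²(nπx/d) dx = d/2, ∫x·sin²(nπx/d) dx = d²/4, ∫x²·sin²(nπx/d) dx = d³·(1/6 − 1/(4n²π²)); higher powers xᵏ the same way, integrating xᵏ·cos(2nπx/d) by parts.
State is unnormalized: ∫|u|² dx = 2.4400, and ∫u*·x²·u dx = 19.185, so ⟨x²⟩ = 19.185 / 2.4400.
⟨x²⟩ = 7.8627.

7.86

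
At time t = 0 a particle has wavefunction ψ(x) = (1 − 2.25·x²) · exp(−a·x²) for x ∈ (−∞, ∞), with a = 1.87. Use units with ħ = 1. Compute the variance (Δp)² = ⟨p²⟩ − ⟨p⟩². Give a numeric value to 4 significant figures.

Compute ⟨p⟩ and ⟨p²⟩ separately; (Δp)² = ⟨p²⟩ − ⟨p⟩².
Expand each integrand as polynomial × e^(−2ax²) and use ∫x^(2j)·e^(−2ax²) dx = (2j−1)!!/(4a)^j · √(π/(2a)), odd powers → 0; here √(π/(2a)) = 0.91651. Differentiate with the product rule, d/dx e^(−ax²) = −2ax·e^(−ax²).
Normalization: ∫|ψ|² dx = 0.61392.
⟨p⟩ = 0.0000 and ⟨p²⟩ = 6.2394.
(Δp)² = 6.2394 − (0.0000)² = 6.2394.

6.239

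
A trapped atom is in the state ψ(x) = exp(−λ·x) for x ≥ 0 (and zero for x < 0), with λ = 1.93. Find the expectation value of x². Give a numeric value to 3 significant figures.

0.134

⟨x²⟩ = ∫ x²·|ψ|² dx / ∫|ψ|² dx (integrals over the domain).
Every integrand reduces to terms xʲ·e^(−2λx) on [0, ∞); use ∫₀^∞ xʲ·e^(−2λx) dx = j!/(2λ)^(j+1).
State is unnormalized: ∫|ψ|² dx = 0.25907, and ∫ψ*·x²·ψ dx = 0.034775, so ⟨x²⟩ = 0.034775 / 0.25907.
⟨x²⟩ = 0.13423.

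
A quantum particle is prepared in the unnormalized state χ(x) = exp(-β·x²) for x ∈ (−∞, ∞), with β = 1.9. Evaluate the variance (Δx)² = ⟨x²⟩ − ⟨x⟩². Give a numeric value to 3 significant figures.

Compute ⟨x⟩ and ⟨x²⟩ separately, then (Δx)² = ⟨x²⟩ − ⟨x⟩².
Gaussian moments: ∫x^(2j)·e^(−2βx²) dx = (2j−1)!!/(4β)^j · √(π/(2β)), odd powers integrate to 0; here √(π/(2β)) = 0.90925.
Normalization: ∫|χ|² dx = 0.90925.
⟨x⟩ = 0.0000 and ⟨x²⟩ = 0.13158.
(Δx)² = 0.13158 − (0.0000)² = 0.13158.

0.132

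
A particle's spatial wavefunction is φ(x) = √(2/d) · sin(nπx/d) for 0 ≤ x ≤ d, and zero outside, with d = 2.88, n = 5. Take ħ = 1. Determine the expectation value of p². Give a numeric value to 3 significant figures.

p² φ = −ħ² d²φ/dx²; ⟨p²⟩ = −ħ² ∫ φ*·φ'' dx.
d/dx sin(nπx/d) = (nπ/d)·cos(nπx/d) and d²/dx² sin(nπx/d) = −(nπ/d)²·sin(nπx/d); on 0 ≤ x ≤ d, ∫sin²(nπx/d) dx = d/2 and ∫sin(nπx/d)·cos(nπx/d) dx = 0.
⟨p²⟩ = 29.748.

29.7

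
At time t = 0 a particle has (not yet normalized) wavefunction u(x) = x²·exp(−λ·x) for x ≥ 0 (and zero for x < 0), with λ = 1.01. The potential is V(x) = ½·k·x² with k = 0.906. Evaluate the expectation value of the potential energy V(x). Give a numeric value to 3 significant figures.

⟨V⟩ = ∫ V(x)·|u|² dx / ∫|u|² dx.
Every integrand reduces to terms xʲ·e^(−2λx) on [0, ∞); use ∫₀^∞ xʲ·e^(−2λx) dx = j!/(2λ)^(j+1).
State is unnormalized: ∫|u|² dx = 0.71360, and ∫u*·V(x)·u dx = 2.3767, so ⟨V⟩ = 2.3767 / 0.71360.
⟨V⟩ = 3.3306.

3.33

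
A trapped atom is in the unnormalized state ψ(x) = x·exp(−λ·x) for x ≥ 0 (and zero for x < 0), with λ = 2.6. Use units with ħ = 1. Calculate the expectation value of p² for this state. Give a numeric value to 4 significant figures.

p² ψ = −ħ² d²ψ/dx²; ⟨p²⟩ = −ħ² ∫ ψ*·ψ'' dx / ∫|ψ|² dx.
Differentiate x·exp(−λ·x) with the product rule; every integrand then reduces to terms xʲ·e^(−2λx) on [0, ∞), with ∫₀^∞ xʲ·e^(−2λx) dx = j!/(2λ)^(j+1).
State is unnormalized: ∫|ψ|² dx = 0.014224, and ∫ψ*·(−ħ² ψ'') dx = 0.096154, so ⟨p²⟩ = 0.096154 / 0.014224.
⟨p²⟩ = 6.7600.

6.760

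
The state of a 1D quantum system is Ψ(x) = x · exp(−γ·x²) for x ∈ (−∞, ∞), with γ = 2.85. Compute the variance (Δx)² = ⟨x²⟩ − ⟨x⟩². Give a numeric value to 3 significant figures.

Compute ⟨x⟩ and ⟨x²⟩ separately, then (Δx)² = ⟨x²⟩ − ⟨x⟩².
Expand each integrand as polynomial × e^(−2γx²) and use ∫x^(2j)·e^(−2γx²) dx = (2j−1)!!/(4γ)^j · √(π/(2γ)), odd powers → 0; here √(π/(2γ)) = 0.74240.
Normalization: ∫|Ψ|² dx = 0.065123.
⟨x⟩ = 0.0000 and ⟨x²⟩ = 0.26316.
(Δx)² = 0.26316 − (0.0000)² = 0.26316.

0.263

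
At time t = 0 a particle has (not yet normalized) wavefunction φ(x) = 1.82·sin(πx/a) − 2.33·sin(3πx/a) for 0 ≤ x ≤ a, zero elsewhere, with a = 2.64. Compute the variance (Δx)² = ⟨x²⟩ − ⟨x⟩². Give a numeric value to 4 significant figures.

Compute ⟨x⟩ and ⟨x²⟩ separately, then (Δx)² = ⟨x²⟩ − ⟨x⟩².
On 0 ≤ x ≤ a (j ≠ l): ∫sin²(jπx/a) dx = a/2, ∫sin(jπx/a)·sin(lπx/a) dx = 0; diagonal moments ∫x·sin²(jπx/a) dx = a²/4, ∫x²·sin²(jπx/a) dx = a³·(1/6 − 1/(4j²π²)); cross terms ∫x·sin(jπx/a)·sin(lπx/a) dx = 0 for j + l even and −4jla²/(π²(j² − l²)²) for j + l odd, ∫x²·sin(jπx/a)·sin(lπx/a) dx = (−1)^(j+l)·4jla³/(π²(j² − l²)²); higher powers the same way via product-to-sum and parts.
Normalization: ∫|φ|² dx = 11.539.
⟨x⟩ = 1.3200 and ⟨x²⟩ = 1.9081.
(Δx)² = 1.9081 − (1.3200)² = 0.16570.

0.1657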